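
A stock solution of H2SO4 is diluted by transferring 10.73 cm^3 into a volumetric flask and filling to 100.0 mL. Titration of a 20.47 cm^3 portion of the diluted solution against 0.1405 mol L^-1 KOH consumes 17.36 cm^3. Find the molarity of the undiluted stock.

0.555 M

n(KOH) = 0.1405 x 0.01736 = 0.002439 mol.
n(H2SO4) in the aliquot = 0.002439 x 1/2 = 0.001220 mol.
[diluted H2SO4] = 0.001220 / 0.02047 = 0.05958 M.
Dilution factor = 100.0/10.73 = 9.320, so [stock] = 0.05958 x 9.320 = 0.555 M.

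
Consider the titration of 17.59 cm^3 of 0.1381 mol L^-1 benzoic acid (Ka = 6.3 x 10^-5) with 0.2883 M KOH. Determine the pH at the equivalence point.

8.59

n(C6H5COOH) = 0.1381 x 0.01759 = 0.002429 mol; V(KOH) at equivalence = 0.002429/0.2883 = 0.008426 L.
At equivalence all the acid is converted to C6H5COO-; total volume = 0.01759 + 0.008426 = 0.02602 L, so [C6H5COO-] = 0.002429/0.02602 = 0.09337 M.
Kb = Kw/Ka = 1.0e-14 / 6.3 x 10^-5 = 1.59e-10.
[OH^-] = sqrt(Kb x [C6H5COO-]) = sqrt(1.59e-10 x 0.09337) = 3.85e-6 M.
pOH = 5.41, so pH = 14.00 - 5.41 = 8.59.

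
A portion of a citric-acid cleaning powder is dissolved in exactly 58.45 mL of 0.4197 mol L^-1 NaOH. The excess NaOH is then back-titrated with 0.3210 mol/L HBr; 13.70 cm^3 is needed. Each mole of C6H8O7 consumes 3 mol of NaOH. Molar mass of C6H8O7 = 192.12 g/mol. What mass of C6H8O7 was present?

1.29 g

Total n(NaOH) added = 0.4197 x 0.05845 = 0.02453 mol.
n(HBr) used = 0.3210 x 0.01370 = 0.004398 mol, which equals the excess n(NaOH).
So n(NaOH) consumed by the sample = 0.02453 - 0.004398 = 0.02013 mol.
n(C6H8O7) = 0.02013 / 3 = 0.006711 mol.
mass = 0.006711 mol x 192.12 g/mol = 1.29 g.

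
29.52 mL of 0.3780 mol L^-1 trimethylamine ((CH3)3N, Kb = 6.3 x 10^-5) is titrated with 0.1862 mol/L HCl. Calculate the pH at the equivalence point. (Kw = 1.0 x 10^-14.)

n((CH3)3N) = 0.3780 x 0.02952 = 0.01116 mol; V(HCl) at equivalence = 0.01116/0.1862 = 0.05993 L.
At equivalence the base is fully converted to (CH3)3NH+; total volume = 0.08945 L, so [(CH3)3NH+] = 0.01116/0.08945 = 0.1247 M.
Ka((CH3)3NH+) = Kw/Kb = 1.0e-14 / 6.3 x 10^-5 = 1.59e-10.
[H^+] = sqrt(Ka x [(CH3)3NH+]) = sqrt(1.59e-10 x 0.1247) = 4.45e-6 M.
pH = -log(4.45e-6) = 5.35.

5.35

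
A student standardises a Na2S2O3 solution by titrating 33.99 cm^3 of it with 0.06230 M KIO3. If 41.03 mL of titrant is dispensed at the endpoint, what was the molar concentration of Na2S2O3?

0.451 M

n(KIO3) = 0.06230 x 0.04103 = 0.002556 mol.
From the balanced equation, 1 mol KIO3 reacts with 6 mol Na2S2O3, so n(Na2S2O3) = 0.002556 x 6/1 = 0.01534 mol.
[Na2S2O3] = 0.01534 / 0.03399 L = 0.451 M.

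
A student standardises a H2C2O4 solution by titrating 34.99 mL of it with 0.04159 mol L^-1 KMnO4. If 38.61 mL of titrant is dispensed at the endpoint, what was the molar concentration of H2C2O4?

0.115 M

n(KMnO4) = 0.04159 x 0.03861 = 0.001606 mol.
From the balanced equation, 2 mol KMnO4 reacts with 5 mol H2C2O4, so n(H2C2O4) = 0.001606 x 5/2 = 0.004014 mol.
[H2C2O4] = 0.004014 / 0.03499 L = 0.115 M.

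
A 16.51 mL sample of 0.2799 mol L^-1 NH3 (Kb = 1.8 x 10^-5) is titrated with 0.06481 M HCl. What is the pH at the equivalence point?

5.27

n(NH3) = 0.2799 x 0.01651 = 0.004621 mol; V(HCl) at equivalence = 0.004621/0.06481 = 0.07130 L.
At equivalence the base is fully converted to NH4+; total volume = 0.08781 L, so [NH4+] = 0.004621/0.08781 = 0.05262 M.
Ka(NH4+) = Kw/Kb = 1.0e-14 / 1.8 x 10^-5 = 5.56e-10.
[H^+] = sqrt(Ka x [NH4+]) = sqrt(5.56e-10 x 0.05262) = 5.41e-6 M.
pH = -log(5.41e-6) = 5.27.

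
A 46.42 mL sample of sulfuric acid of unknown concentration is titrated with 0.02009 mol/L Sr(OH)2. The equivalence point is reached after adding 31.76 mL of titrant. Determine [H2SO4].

0.0137 M

n(Sr(OH)2) delivered = 0.02009 x 0.03176 = 0.0006381 mol.
For a 1:1 reaction, n(H2SO4) = 0.0006381 mol.
[H2SO4] = 0.0006381 mol / 0.04642 L = 0.0137 M.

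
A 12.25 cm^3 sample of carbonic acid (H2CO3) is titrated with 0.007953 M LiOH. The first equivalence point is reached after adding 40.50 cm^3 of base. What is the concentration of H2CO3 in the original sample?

n(LiOH) = 0.007953 x 0.04050 = 0.0003221 mol.
At the first equivalence point, 1 mol OH^- react per mol H2CO3, so n(H2CO3) = 0.0003221 / 1 = 0.0003221 mol.
[H2CO3] = 0.0003221 / 0.01225 L = 0.0263 M.

0.0263 M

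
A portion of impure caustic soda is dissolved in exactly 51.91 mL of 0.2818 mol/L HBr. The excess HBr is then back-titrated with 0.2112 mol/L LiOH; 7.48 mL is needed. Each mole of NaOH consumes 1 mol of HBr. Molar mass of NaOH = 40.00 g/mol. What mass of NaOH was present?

Total n(HBr) added = 0.2818 x 0.05191 = 0.01463 mol.
n(LiOH) used = 0.2112 x 0.007480 = 0.001580 mol, which equals the excess n(HBr).
So n(HBr) consumed by the sample = 0.01463 - 0.001580 = 0.01305 mol.
n(NaOH) = 0.01305 / 1 = 0.01305 mol.
mass = 0.01305 mol x 40.00 g/mol = 0.522 g.

0.522 g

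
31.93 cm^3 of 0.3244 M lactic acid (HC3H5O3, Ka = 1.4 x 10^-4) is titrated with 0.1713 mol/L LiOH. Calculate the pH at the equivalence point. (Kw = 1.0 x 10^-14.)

n(HC3H5O3) = 0.3244 x 0.03193 = 0.01036 mol; V(LiOH) at equivalence = 0.01036/0.1713 = 0.06047 L.
At equivalence all the acid is converted to C3H5O3-; total volume = 0.03193 + 0.06047 = 0.09240 L, so [C3H5O3-] = 0.01036/0.09240 = 0.1121 M.
Kb = Kw/Ka = 1.0e-14 / 1.4 x 10^-4 = 7.14e-11.
[OH^-] = sqrt(Kb x [C3H5O3-]) = sqrt(7.14e-11 x 0.1121) = 2.83e-6 M.
pOH = 5.55, so pH = 14.00 - 5.55 = 8.45.

8.45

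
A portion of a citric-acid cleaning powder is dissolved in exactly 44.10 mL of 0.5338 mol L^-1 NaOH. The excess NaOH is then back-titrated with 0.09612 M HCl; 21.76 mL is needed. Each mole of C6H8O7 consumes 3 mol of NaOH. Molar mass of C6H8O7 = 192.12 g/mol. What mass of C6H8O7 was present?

1.37 g

Total n(NaOH) added = 0.5338 x 0.04410 = 0.02354 mol.
n(HCl) used = 0.09612 x 0.02176 = 0.002092 mol, which equals the excess n(NaOH).
So n(NaOH) consumed by the sample = 0.02354 - 0.002092 = 0.02145 mol.
n(C6H8O7) = 0.02145 / 3 = 0.007150 mol.
mass = 0.007150 mol x 192.12 g/mol = 1.37 g.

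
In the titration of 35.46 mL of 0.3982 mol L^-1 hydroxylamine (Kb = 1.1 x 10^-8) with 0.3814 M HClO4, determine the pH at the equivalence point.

n(NH2OH) = 0.3982 x 0.03546 = 0.01412 mol; V(HClO4) at equivalence = 0.01412/0.3814 = 0.03702 L.
At equivalence the base is fully converted to NH3OH+; total volume = 0.07248 L, so [NH3OH+] = 0.01412/0.07248 = 0.1948 M.
Ka(NH3OH+) = Kw/Kb = 1.0e-14 / 1.1 x 10^-8 = 9.09e-7.
[H^+] = sqrt(Ka x [NH3OH+]) = sqrt(9.09e-7 x 0.1948) = 0.000421 M.
pH = -log(0.000421) = 3.38.

3.38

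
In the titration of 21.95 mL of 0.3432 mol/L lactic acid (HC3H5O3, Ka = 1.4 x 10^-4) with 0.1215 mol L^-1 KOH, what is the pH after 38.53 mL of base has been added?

Initial n(HC3H5O3) = 0.3432 x 0.02195 = 0.007533 mol.
n(KOH) added = 0.1215 x 0.03853 = 0.004681 mol, converting that many moles of HC3H5O3 to C3H5O3-.
Remaining n(HC3H5O3) = 0.002852 mol; n(C3H5O3-) = 0.004681 mol.
By Henderson-Hasselbalch, pH = pKa + log([A^-]/[HA]) = 3.85 + log(0.004681/0.002852) = 3.85 + (+0.22) = 4.07.

4.07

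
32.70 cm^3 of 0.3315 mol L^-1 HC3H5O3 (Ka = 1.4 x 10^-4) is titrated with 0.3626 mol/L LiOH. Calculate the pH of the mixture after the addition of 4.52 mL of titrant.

3.10

Initial n(HC3H5O3) = 0.3315 x 0.03270 = 0.01084 mol.
n(LiOH) added = 0.3626 x 0.004520 = 0.001639 mol, converting that many moles of HC3H5O3 to C3H5O3-.
Remaining n(HC3H5O3) = 0.009201 mol; n(C3H5O3-) = 0.001639 mol.
By Henderson-Hasselbalch, pH = pKa + log([A^-]/[HA]) = 3.85 + log(0.001639/0.009201) = 3.85 + (-0.75) = 3.10.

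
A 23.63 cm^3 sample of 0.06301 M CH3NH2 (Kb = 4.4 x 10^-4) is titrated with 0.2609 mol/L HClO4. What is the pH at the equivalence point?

5.97

n(CH3NH2) = 0.06301 x 0.02363 = 0.001489 mol; V(HClO4) at equivalence = 0.001489/0.2609 = 0.005707 L.
At equivalence the base is fully converted to CH3NH3+; total volume = 0.02934 L, so [CH3NH3+] = 0.001489/0.02934 = 0.05075 M.
Ka(CH3NH3+) = Kw/Kb = 1.0e-14 / 4.4 x 10^-4 = 2.27e-11.
[H^+] = sqrt(Ka x [CH3NH3+]) = sqrt(2.27e-11 x 0.05075) = 1.07e-6 M.
pH = -log(1.07e-6) = 5.97.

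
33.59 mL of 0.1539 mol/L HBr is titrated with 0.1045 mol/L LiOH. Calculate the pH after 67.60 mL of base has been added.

12.27

n(acid) = 0.1539 x 0.03359 = 0.005170 mol; n(LiOH) added = 0.1045 x 0.06760 = 0.007064 mol.
Base is in excess by 0.007064 - 0.005170 = 0.001895 mol in a total volume of 0.1012 L.
[OH^-] = 0.001895/0.1012 = 0.01872 M, so pOH = 1.73 and pH = 14.00 - 1.73 = 12.27.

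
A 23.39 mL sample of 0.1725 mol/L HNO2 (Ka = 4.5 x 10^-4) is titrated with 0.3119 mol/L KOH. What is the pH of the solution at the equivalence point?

n(HNO2) = 0.1725 x 0.02339 = 0.004035 mol; V(KOH) at equivalence = 0.004035/0.3119 = 0.01294 L.
At equivalence all the acid is converted to NO2-; total volume = 0.02339 + 0.01294 = 0.03633 L, so [NO2-] = 0.004035/0.03633 = 0.1111 M.
Kb = Kw/Ka = 1.0e-14 / 4.5 x 10^-4 = 2.22e-11.
[OH^-] = sqrt(Kb x [NO2-]) = sqrt(2.22e-11 x 0.1111) = 1.57e-6 M.
pOH = 5.80, so pH = 14.00 - 5.80 = 8.20.

8.20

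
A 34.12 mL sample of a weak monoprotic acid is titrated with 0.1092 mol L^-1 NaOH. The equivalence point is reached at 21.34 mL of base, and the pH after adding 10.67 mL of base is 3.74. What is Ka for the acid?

10.67 mL is half of the equivalence volume, so this is the half-equivalence point where [HA] = [A^-].
At half-equivalence pH = pKa, so pKa = 3.74.
Ka = 10^(-3.74) = 1.8 x 10^-4.

1.8 x 10^-4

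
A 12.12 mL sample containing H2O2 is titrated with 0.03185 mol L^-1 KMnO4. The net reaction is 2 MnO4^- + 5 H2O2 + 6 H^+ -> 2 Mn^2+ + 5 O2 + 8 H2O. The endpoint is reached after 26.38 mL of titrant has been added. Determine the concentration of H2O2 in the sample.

0.173 M

n(KMnO4) = 0.03185 x 0.02638 = 0.0008402 mol.
From the balanced equation, 2 mol KMnO4 reacts with 5 mol H2O2, so n(H2O2) = 0.0008402 x 5/2 = 0.002101 mol.
[H2O2] = 0.002101 / 0.01212 L = 0.173 M.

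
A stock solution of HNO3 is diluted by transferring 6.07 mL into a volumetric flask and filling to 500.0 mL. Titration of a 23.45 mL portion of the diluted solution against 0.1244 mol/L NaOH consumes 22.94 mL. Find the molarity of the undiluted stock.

10.0 M

n(NaOH) = 0.1244 x 0.02294 = 0.002854 mol.
n(HNO3) in the aliquot = 0.002854 mol.
[diluted HNO3] = 0.002854 / 0.02345 = 0.1217 M.
Dilution factor = 500.0/6.070 = 82.37, so [stock] = 0.1217 x 82.37 = 10.0 M.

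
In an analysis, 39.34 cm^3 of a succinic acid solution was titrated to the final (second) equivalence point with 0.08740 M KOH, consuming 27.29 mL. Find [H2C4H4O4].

n(KOH) = 0.08740 x 0.02729 = 0.002385 mol.
At the final (second) equivalence point, 2 mol OH^- react per mol H2C4H4O4, so n(H2C4H4O4) = 0.002385 / 2 = 0.001193 mol.
[H2C4H4O4] = 0.001193 / 0.03934 L = 0.0303 M.

0.0303 M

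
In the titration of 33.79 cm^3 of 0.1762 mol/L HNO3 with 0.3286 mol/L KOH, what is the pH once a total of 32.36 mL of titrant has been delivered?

n(acid) = 0.1762 x 0.03379 = 0.005954 mol; n(KOH) added = 0.3286 x 0.03236 = 0.01063 mol.
Base is in excess by 0.01063 - 0.005954 = 0.004680 mol in a total volume of 0.06615 L.
[OH^-] = 0.004680/0.06615 = 0.07074 M, so pOH = 1.15 and pH = 14.00 - 1.15 = 12.85.

12.85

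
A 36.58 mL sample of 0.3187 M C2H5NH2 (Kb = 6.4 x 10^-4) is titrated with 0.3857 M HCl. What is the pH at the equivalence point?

n(C2H5NH2) = 0.3187 x 0.03658 = 0.01166 mol; V(HCl) at equivalence = 0.01166/0.3857 = 0.03023 L.
At equivalence the base is fully converted to C2H5NH3+; total volume = 0.06681 L, so [C2H5NH3+] = 0.01166/0.06681 = 0.1745 M.
Ka(C2H5NH3+) = Kw/Kb = 1.0e-14 / 6.4 x 10^-4 = 1.56e-11.
[H^+] = sqrt(Ka x [C2H5NH3+]) = sqrt(1.56e-11 x 0.1745) = 1.65e-6 M.
pH = -log(1.65e-6) = 5.78.

5.78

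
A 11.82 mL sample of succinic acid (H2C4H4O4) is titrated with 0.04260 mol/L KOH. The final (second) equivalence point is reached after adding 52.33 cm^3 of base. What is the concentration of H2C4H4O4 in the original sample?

n(KOH) = 0.04260 x 0.05233 = 0.002229 mol.
At the final (second) equivalence point, 2 mol OH^- react per mol H2C4H4O4, so n(H2C4H4O4) = 0.002229 / 2 = 0.001115 mol.
[H2C4H4O4] = 0.001115 / 0.01182 L = 0.0943 M.

0.0943 M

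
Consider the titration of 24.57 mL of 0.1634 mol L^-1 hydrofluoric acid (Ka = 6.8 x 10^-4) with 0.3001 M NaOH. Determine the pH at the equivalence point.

n(HF) = 0.1634 x 0.02457 = 0.004015 mol; V(NaOH) at equivalence = 0.004015/0.3001 = 0.01338 L.
At equivalence all the acid is converted to F-; total volume = 0.02457 + 0.01338 = 0.03795 L, so [F-] = 0.004015/0.03795 = 0.1058 M.
Kb = Kw/Ka = 1.0e-14 / 6.8 x 10^-4 = 1.47e-11.
[OH^-] = sqrt(Kb x [F-]) = sqrt(1.47e-11 x 0.1058) = 1.25e-6 M.
pOH = 5.90, so pH = 14.00 - 5.90 = 8.10.

8.10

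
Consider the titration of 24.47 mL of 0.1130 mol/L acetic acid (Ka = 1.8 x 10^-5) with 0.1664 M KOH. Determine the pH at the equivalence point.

n(CH3COOH) = 0.1130 x 0.02447 = 0.002765 mol; V(KOH) at equivalence = 0.002765/0.1664 = 0.01662 L.
At equivalence all the acid is converted to CH3COO-; total volume = 0.02447 + 0.01662 = 0.04109 L, so [CH3COO-] = 0.002765/0.04109 = 0.06730 M.
Kb = Kw/Ka = 1.0e-14 / 1.8 x 10^-5 = 5.56e-10.
[OH^-] = sqrt(Kb x [CH3COO-]) = sqrt(5.56e-10 x 0.06730) = 6.11e-6 M.
pOH = 5.21, so pH = 14.00 - 5.21 = 8.79.

8.79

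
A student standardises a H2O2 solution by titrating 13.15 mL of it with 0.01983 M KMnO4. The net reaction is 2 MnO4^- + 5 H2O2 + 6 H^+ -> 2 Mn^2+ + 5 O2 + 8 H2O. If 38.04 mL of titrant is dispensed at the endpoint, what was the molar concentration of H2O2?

0.143 M

n(KMnO4) = 0.01983 x 0.03804 = 0.0007543 mol.
From the balanced equation, 2 mol KMnO4 reacts with 5 mol H2O2, so n(H2O2) = 0.0007543 x 5/2 = 0.001886 mol.
[H2O2] = 0.001886 / 0.01315 L = 0.143 M.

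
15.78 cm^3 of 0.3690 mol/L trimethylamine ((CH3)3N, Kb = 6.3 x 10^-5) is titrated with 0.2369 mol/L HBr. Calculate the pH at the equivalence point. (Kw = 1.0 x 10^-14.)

n((CH3)3N) = 0.3690 x 0.01578 = 0.005823 mol; V(HBr) at equivalence = 0.005823/0.2369 = 0.02458 L.
At equivalence the base is fully converted to (CH3)3NH+; total volume = 0.04036 L, so [(CH3)3NH+] = 0.005823/0.04036 = 0.1443 M.
Ka((CH3)3NH+) = Kw/Kb = 1.0e-14 / 6.3 x 10^-5 = 1.59e-10.
[H^+] = sqrt(Ka x [(CH3)3NH+]) = sqrt(1.59e-10 x 0.1443) = 4.79e-6 M.
pH = -log(4.79e-6) = 5.32.

5.32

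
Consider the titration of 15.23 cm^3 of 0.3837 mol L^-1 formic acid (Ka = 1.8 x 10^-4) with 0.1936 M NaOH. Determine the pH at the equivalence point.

n(HCOOH) = 0.3837 x 0.01523 = 0.005844 mol; V(NaOH) at equivalence = 0.005844/0.1936 = 0.03018 L.
At equivalence all the acid is converted to HCOO-; total volume = 0.01523 + 0.03018 = 0.04541 L, so [HCOO-] = 0.005844/0.04541 = 0.1287 M.
Kb = Kw/Ka = 1.0e-14 / 1.8 x 10^-4 = 5.56e-11.
[OH^-] = sqrt(Kb x [HCOO-]) = sqrt(5.56e-11 x 0.1287) = 2.67e-6 M.
pOH = 5.57, so pH = 14.00 - 5.57 = 8.43.

8.43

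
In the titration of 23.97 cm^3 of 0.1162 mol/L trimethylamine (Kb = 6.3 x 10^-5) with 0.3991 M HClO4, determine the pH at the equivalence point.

5.42

n((CH3)3N) = 0.1162 x 0.02397 = 0.002785 mol; V(HClO4) at equivalence = 0.002785/0.3991 = 0.006979 L.
At equivalence the base is fully converted to (CH3)3NH+; total volume = 0.03095 L, so [(CH3)3NH+] = 0.002785/0.03095 = 0.09000 M.
Ka((CH3)3NH+) = Kw/Kb = 1.0e-14 / 6.3 x 10^-5 = 1.59e-10.
[H^+] = sqrt(Ka x [(CH3)3NH+]) = sqrt(1.59e-10 x 0.09000) = 3.78e-6 M.
pH = -log(3.78e-6) = 5.42.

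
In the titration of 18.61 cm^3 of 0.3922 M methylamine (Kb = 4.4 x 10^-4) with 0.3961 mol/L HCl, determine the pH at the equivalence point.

n(CH3NH2) = 0.3922 x 0.01861 = 0.007299 mol; V(HCl) at equivalence = 0.007299/0.3961 = 0.01843 L.
At equivalence the base is fully converted to CH3NH3+; total volume = 0.03704 L, so [CH3NH3+] = 0.007299/0.03704 = 0.1971 M.
Ka(CH3NH3+) = Kw/Kb = 1.0e-14 / 4.4 x 10^-4 = 2.27e-11.
[H^+] = sqrt(Ka x [CH3NH3+]) = sqrt(2.27e-11 x 0.1971) = 2.12e-6 M.
pH = -log(2.12e-6) = 5.67.

5.67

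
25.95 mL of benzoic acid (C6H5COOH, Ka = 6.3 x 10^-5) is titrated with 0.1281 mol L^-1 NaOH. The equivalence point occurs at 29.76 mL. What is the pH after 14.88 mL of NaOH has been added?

4.20

14.88 mL is exactly half the equivalence volume (29.76/2), i.e. the half-equivalence point.
There, n(HA) = n(A^-), so pH = pKa = -log(6.3 x 10^-5) = 4.20.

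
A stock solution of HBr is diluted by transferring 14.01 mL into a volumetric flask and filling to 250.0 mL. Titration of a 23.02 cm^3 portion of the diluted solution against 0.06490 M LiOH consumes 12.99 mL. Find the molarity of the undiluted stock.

0.654 M

n(LiOH) = 0.06490 x 0.01299 = 0.0008431 mol.
n(HBr) in the aliquot = 0.0008431 mol.
[diluted HBr] = 0.0008431 / 0.02302 = 0.03662 M.
Dilution factor = 250.0/14.01 = 17.84, so [stock] = 0.03662 x 17.84 = 0.654 M.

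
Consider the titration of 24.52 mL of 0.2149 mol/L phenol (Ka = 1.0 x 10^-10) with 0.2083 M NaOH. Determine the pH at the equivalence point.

11.51

n(C6H5OH) = 0.2149 x 0.02452 = 0.005269 mol; V(NaOH) at equivalence = 0.005269/0.2083 = 0.02530 L.
At equivalence all the acid is converted to C6H5O-; total volume = 0.02452 + 0.02530 = 0.04982 L, so [C6H5O-] = 0.005269/0.04982 = 0.1058 M.
Kb = Kw/Ka = 1.0e-14 / 1.0 x 10^-10 = 0.000100.
[OH^-] = sqrt(Kb x [C6H5O-]) = sqrt(0.000100 x 0.1058) = 0.00325 M.
pOH = 2.49, so pH = 14.00 - 2.49 = 11.51.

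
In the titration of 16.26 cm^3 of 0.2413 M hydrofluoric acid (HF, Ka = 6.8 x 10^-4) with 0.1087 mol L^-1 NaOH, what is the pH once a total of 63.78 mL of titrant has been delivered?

n(acid) = 0.2413 x 0.01626 = 0.003924 mol; n(NaOH) added = 0.1087 x 0.06378 = 0.006933 mol.
Base is in excess by 0.006933 - 0.003924 = 0.003009 mol in a total volume of 0.08004 L.
[OH^-] = 0.003009/0.08004 = 0.03760 M, so pOH = 1.42 and pH = 14.00 - 1.42 = 12.58.

12.58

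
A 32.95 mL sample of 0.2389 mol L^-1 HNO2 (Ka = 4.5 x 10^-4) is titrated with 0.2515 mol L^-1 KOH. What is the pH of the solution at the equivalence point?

8.22

n(HNO2) = 0.2389 x 0.03295 = 0.007872 mol; V(KOH) at equivalence = 0.007872/0.2515 = 0.03130 L.
At equivalence all the acid is converted to NO2-; total volume = 0.03295 + 0.03130 = 0.06425 L, so [NO2-] = 0.007872/0.06425 = 0.1225 M.
Kb = Kw/Ka = 1.0e-14 / 4.5 x 10^-4 = 2.22e-11.
[OH^-] = sqrt(Kb x [NO2-]) = sqrt(2.22e-11 x 0.1225) = 1.65e-6 M.
pOH = 5.78, so pH = 14.00 - 5.78 = 8.22.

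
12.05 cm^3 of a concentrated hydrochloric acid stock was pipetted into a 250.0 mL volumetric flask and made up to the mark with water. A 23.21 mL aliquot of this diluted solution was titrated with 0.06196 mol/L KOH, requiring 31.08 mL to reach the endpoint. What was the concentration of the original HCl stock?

n(KOH) = 0.06196 x 0.03108 = 0.001926 mol.
n(HCl) in the aliquot = 0.001926 mol.
[diluted HCl] = 0.001926 / 0.02321 = 0.08297 M.
Dilution factor = 250.0/12.05 = 20.75, so [stock] = 0.08297 x 20.75 = 1.72 M.

1.72 M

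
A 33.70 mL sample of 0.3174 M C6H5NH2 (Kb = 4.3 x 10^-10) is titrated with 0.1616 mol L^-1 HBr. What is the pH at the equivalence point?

2.80

n(C6H5NH2) = 0.3174 x 0.03370 = 0.01070 mol; V(HBr) at equivalence = 0.01070/0.1616 = 0.06619 L.
At equivalence the base is fully converted to C6H5NH3+; total volume = 0.09989 L, so [C6H5NH3+] = 0.01070/0.09989 = 0.1071 M.
Ka(C6H5NH3+) = Kw/Kb = 1.0e-14 / 4.3 x 10^-10 = 2.33e-5.
[H^+] = sqrt(Ka x [C6H5NH3+]) = sqrt(2.33e-5 x 0.1071) = 0.00158 M.
pH = -log(0.00158) = 2.80.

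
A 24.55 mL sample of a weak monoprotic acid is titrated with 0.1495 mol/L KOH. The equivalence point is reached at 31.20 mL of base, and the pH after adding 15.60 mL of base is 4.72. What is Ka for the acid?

15.60 mL is half of the equivalence volume, so this is the half-equivalence point where [HA] = [A^-].
At half-equivalence pH = pKa, so pKa = 4.72.
Ka = 10^(-4.72) = 1.9 x 10^-5.

1.9 x 10^-5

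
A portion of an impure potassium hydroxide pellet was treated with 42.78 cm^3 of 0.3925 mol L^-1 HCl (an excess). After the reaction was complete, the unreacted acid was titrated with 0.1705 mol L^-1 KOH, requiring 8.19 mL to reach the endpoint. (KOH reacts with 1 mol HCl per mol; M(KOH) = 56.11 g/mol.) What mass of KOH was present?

Total n(HCl) added = 0.3925 x 0.04278 = 0.01679 mol.
n(KOH) used = 0.1705 x 0.008190 = 0.001396 mol, which equals the excess n(HCl).
So n(HCl) consumed by the sample = 0.01679 - 0.001396 = 0.01539 mol.
n(KOH) = 0.01539 / 1 = 0.01539 mol.
mass = 0.01539 mol x 56.11 g/mol = 0.864 g.

0.864 g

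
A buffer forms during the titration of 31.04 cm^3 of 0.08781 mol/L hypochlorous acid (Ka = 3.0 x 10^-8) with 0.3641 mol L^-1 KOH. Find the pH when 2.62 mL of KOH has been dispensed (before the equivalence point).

7.25

Initial n(HClO) = 0.08781 x 0.03104 = 0.002726 mol.
n(KOH) added = 0.3641 x 0.002620 = 0.0009539 mol, converting that many moles of HClO to ClO-.
Remaining n(HClO) = 0.001772 mol; n(ClO-) = 0.0009539 mol.
By Henderson-Hasselbalch, pH = pKa + log([A^-]/[HA]) = 7.52 + log(0.0009539/0.001772) = 7.52 + (-0.27) = 7.25.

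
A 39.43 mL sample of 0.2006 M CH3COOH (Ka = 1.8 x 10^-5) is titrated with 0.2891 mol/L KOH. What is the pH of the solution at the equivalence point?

n(CH3COOH) = 0.2006 x 0.03943 = 0.007910 mol; V(KOH) at equivalence = 0.007910/0.2891 = 0.02736 L.
At equivalence all the acid is converted to CH3COO-; total volume = 0.03943 + 0.02736 = 0.06679 L, so [CH3COO-] = 0.007910/0.06679 = 0.1184 M.
Kb = Kw/Ka = 1.0e-14 / 1.8 x 10^-5 = 5.56e-10.
[OH^-] = sqrt(Kb x [CH3COO-]) = sqrt(5.56e-10 x 0.1184) = 8.11e-6 M.
pOH = 5.09, so pH = 14.00 - 5.09 = 8.91.

8.91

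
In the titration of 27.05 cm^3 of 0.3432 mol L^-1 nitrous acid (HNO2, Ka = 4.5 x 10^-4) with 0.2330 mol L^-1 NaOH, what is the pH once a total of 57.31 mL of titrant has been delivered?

12.68

n(acid) = 0.3432 x 0.02705 = 0.009284 mol; n(NaOH) added = 0.2330 x 0.05731 = 0.01335 mol.
Base is in excess by 0.01335 - 0.009284 = 0.004070 mol in a total volume of 0.08436 L.
[OH^-] = 0.004070/0.08436 = 0.04824 M, so pOH = 1.32 and pH = 14.00 - 1.32 = 12.68.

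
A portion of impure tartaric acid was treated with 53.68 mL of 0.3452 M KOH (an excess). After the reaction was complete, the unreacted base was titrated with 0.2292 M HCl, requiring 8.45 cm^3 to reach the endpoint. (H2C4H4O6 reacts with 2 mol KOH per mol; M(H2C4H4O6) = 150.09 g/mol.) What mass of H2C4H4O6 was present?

Total n(KOH) added = 0.3452 x 0.05368 = 0.01853 mol.
n(HCl) used = 0.2292 x 0.008450 = 0.001937 mol, which equals the excess n(KOH).
So n(KOH) consumed by the sample = 0.01853 - 0.001937 = 0.01659 mol.
n(H2C4H4O6) = 0.01659 / 2 = 0.008297 mol.
mass = 0.008297 mol x 150.09 g/mol = 1.25 g.

1.25 g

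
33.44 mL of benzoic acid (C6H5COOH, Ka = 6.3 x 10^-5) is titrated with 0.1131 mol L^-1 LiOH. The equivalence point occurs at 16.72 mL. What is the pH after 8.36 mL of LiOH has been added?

4.20

8.36 mL is exactly half the equivalence volume (16.72/2), i.e. the half-equivalence point.
There, n(HA) = n(A^-), so pH = pKa = -log(6.3 x 10^-5) = 4.20.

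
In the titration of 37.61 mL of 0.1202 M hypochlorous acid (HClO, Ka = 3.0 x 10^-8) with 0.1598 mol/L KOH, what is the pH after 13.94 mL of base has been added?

Initial n(HClO) = 0.1202 x 0.03761 = 0.004521 mol.
n(KOH) added = 0.1598 x 0.01394 = 0.002228 mol, converting that many moles of HClO to ClO-.
Remaining n(HClO) = 0.002293 mol; n(ClO-) = 0.002228 mol.
By Henderson-Hasselbalch, pH = pKa + log([A^-]/[HA]) = 7.52 + log(0.002228/0.002293) = 7.52 + (-0.01) = 7.51.

7.51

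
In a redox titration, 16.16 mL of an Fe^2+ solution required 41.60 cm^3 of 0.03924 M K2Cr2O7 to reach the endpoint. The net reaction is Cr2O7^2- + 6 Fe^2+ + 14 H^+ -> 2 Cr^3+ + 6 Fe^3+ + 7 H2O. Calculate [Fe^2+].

n(K2Cr2O7) = 0.03924 x 0.04160 = 0.001632 mol.
From the balanced equation, 1 mol K2Cr2O7 reacts with 6 mol Fe^2+, so n(Fe^2+) = 0.001632 x 6/1 = 0.009794 mol.
[Fe^2+] = 0.009794 / 0.01616 L = 0.606 M.

0.606 M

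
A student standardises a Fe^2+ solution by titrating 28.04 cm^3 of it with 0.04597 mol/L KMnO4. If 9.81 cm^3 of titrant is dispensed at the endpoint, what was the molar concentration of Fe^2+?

n(KMnO4) = 0.04597 x 0.009810 = 0.0004510 mol.
From the balanced equation, 1 mol KMnO4 reacts with 5 mol Fe^2+, so n(Fe^2+) = 0.0004510 x 5/1 = 0.002255 mol.
[Fe^2+] = 0.002255 / 0.02804 L = 0.0804 M.

0.0804 M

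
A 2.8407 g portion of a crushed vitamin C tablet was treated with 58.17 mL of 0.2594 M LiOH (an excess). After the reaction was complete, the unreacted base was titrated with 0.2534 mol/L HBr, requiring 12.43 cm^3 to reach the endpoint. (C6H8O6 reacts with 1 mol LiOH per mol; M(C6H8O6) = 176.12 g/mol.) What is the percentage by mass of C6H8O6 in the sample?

Total n(LiOH) added = 0.2594 x 0.05817 = 0.01509 mol.
n(HBr) used = 0.2534 x 0.01243 = 0.003150 mol, which equals the excess n(LiOH).
So n(LiOH) consumed by the sample = 0.01509 - 0.003150 = 0.01194 mol.
n(C6H8O6) = 0.01194 / 1 = 0.01194 mol.
mass C6H8O6 = 0.01194 x 176.12 = 2.103 g, so %C6H8O6 = 2.103/2.8407 x 100 = 74.0%.

74.0%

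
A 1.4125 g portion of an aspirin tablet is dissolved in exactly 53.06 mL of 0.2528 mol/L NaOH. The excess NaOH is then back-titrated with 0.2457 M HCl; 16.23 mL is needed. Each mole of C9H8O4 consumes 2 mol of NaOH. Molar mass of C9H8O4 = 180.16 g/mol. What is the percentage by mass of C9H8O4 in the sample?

60.1%

Total n(NaOH) added = 0.2528 x 0.05306 = 0.01341 mol.
n(HCl) used = 0.2457 x 0.01623 = 0.003988 mol, which equals the excess n(NaOH).
So n(NaOH) consumed by the sample = 0.01341 - 0.003988 = 0.009426 mol.
n(C9H8O4) = 0.009426 / 2 = 0.004713 mol.
mass C9H8O4 = 0.004713 x 180.16 = 0.8491 g, so %C9H8O4 = 0.8491/1.4125 x 100 = 60.1%.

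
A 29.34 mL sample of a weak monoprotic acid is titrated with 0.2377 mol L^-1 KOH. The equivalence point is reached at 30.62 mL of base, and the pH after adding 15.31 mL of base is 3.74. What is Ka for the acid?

15.31 mL is half of the equivalence volume, so this is the half-equivalence point where [HA] = [A^-].
At half-equivalence pH = pKa, so pKa = 3.74.
Ka = 10^(-3.74) = 1.8 x 10^-4.

1.8 x 10^-4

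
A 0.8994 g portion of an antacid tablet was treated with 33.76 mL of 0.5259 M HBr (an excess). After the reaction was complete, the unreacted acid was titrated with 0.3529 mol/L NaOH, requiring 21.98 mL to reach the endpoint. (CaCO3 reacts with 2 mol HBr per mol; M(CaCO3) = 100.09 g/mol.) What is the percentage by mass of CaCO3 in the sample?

55.6%

Total n(HBr) added = 0.5259 x 0.03376 = 0.01775 mol.
n(NaOH) used = 0.3529 x 0.02198 = 0.007757 mol, which equals the excess n(HBr).
So n(HBr) consumed by the sample = 0.01775 - 0.007757 = 0.009998 mol.
n(CaCO3) = 0.009998 / 2 = 0.004999 mol.
mass CaCO3 = 0.004999 x 100.09 = 0.5003 g, so %CaCO3 = 0.5003/0.8994 x 100 = 55.6%.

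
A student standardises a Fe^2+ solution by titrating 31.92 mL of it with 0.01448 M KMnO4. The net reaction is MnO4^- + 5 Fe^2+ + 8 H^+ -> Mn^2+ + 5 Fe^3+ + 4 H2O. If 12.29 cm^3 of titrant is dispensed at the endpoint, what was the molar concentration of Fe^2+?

n(KMnO4) = 0.01448 x 0.01229 = 0.0001780 mol.
From the balanced equation, 1 mol KMnO4 reacts with 5 mol Fe^2+, so n(Fe^2+) = 0.0001780 x 5/1 = 0.0008898 mol.
[Fe^2+] = 0.0008898 / 0.03192 L = 0.0279 M.

0.0279 M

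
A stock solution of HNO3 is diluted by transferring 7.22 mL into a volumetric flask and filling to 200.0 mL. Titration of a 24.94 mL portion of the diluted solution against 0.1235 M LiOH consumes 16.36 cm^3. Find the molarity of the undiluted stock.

2.24 M

n(LiOH) = 0.1235 x 0.01636 = 0.002020 mol.
n(HNO3) in the aliquot = 0.002020 mol.
[diluted HNO3] = 0.002020 / 0.02494 = 0.08101 M.
Dilution factor = 200.0/7.220 = 27.70, so [stock] = 0.08101 x 27.70 = 2.24 M.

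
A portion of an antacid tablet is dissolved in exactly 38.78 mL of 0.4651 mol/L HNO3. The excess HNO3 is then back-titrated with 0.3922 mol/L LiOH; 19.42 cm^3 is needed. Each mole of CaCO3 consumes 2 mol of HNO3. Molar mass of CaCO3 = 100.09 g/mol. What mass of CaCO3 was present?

0.521 g

Total n(HNO3) added = 0.4651 x 0.03878 = 0.01804 mol.
n(LiOH) used = 0.3922 x 0.01942 = 0.007617 mol, which equals the excess n(HNO3).
So n(HNO3) consumed by the sample = 0.01804 - 0.007617 = 0.01042 mol.
n(CaCO3) = 0.01042 / 2 = 0.005210 mol.
mass = 0.005210 mol x 100.09 g/mol = 0.521 g.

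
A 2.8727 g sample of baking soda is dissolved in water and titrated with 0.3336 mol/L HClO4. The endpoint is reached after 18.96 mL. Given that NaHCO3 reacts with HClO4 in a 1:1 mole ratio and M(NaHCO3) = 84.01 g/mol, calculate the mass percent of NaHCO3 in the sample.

18.5%

n(HClO4) = 0.3336 x 0.01896 = 0.006325 mol.
n(NaHCO3) = 0.006325 / 1 = 0.006325 mol.
mass of NaHCO3 = 0.006325 x 84.01 = 0.5314 g.
% purity = 0.5314 / 2.8727 x 100 = 18.5%.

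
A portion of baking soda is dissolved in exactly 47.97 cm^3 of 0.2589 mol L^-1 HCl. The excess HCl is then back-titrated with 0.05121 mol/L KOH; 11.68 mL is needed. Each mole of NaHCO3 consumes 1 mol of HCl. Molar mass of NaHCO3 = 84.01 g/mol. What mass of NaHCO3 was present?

0.993 g

Total n(HCl) added = 0.2589 x 0.04797 = 0.01242 mol.
n(KOH) used = 0.05121 x 0.01168 = 0.0005981 mol, which equals the excess n(HCl).
So n(HCl) consumed by the sample = 0.01242 - 0.0005981 = 0.01182 mol.
n(NaHCO3) = 0.01182 / 1 = 0.01182 mol.
mass = 0.01182 mol x 84.01 g/mol = 0.993 g.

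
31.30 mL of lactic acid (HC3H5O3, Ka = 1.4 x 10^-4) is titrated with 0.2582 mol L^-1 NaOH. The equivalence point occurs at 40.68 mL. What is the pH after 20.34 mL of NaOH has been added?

20.34 mL is exactly half the equivalence volume (40.68/2), i.e. the half-equivalence point.
There, n(HA) = n(A^-), so pH = pKa = -log(1.4 x 10^-4) = 3.85.

3.85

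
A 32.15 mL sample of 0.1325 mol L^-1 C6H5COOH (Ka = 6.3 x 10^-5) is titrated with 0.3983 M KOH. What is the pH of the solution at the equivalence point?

n(C6H5COOH) = 0.1325 x 0.03215 = 0.004260 mol; V(KOH) at equivalence = 0.004260/0.3983 = 0.01070 L.
At equivalence all the acid is converted to C6H5COO-; total volume = 0.03215 + 0.01070 = 0.04285 L, so [C6H5COO-] = 0.004260/0.04285 = 0.09942 M.
Kb = Kw/Ka = 1.0e-14 / 6.3 x 10^-5 = 1.59e-10.
[OH^-] = sqrt(Kb x [C6H5COO-]) = sqrt(1.59e-10 x 0.09942) = 3.97e-6 M.
pOH = 5.40, so pH = 14.00 - 5.40 = 8.60.

8.60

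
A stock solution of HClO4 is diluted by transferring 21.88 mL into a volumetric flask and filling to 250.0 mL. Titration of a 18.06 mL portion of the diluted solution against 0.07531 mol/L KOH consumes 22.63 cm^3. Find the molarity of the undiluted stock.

n(KOH) = 0.07531 x 0.02263 = 0.001704 mol.
n(HClO4) in the aliquot = 0.001704 mol.
[diluted HClO4] = 0.001704 / 0.01806 = 0.09437 M.
Dilution factor = 250.0/21.88 = 11.43, so [stock] = 0.09437 x 11.43 = 1.08 M.

1.08 M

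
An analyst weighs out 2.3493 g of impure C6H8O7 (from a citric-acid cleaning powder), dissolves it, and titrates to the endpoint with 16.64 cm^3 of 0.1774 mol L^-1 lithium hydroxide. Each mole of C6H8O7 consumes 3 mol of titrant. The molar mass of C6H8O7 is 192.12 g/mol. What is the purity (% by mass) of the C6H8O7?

n(LiOH) = 0.1774 x 0.01664 = 0.002952 mol.
n(C6H8O7) = 0.002952 / 3 = 0.0009840 mol.
mass of C6H8O7 = 0.0009840 x 192.12 = 0.1890 g.
% purity = 0.1890 / 2.3493 x 100 = 8.05%.

8.05%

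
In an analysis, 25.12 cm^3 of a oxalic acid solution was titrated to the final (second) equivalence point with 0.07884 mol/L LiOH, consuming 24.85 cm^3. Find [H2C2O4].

0.0390 M

n(LiOH) = 0.07884 x 0.02485 = 0.001959 mol.
At the final (second) equivalence point, 2 mol OH^- react per mol H2C2O4, so n(H2C2O4) = 0.001959 / 2 = 0.0009796 mol.
[H2C2O4] = 0.0009796 / 0.02512 L = 0.0390 M.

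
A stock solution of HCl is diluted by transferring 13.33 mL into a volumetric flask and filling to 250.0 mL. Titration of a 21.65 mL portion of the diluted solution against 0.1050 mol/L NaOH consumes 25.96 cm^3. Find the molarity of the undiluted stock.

2.36 M

n(NaOH) = 0.1050 x 0.02596 = 0.002726 mol.
n(HCl) in the aliquot = 0.002726 mol.
[diluted HCl] = 0.002726 / 0.02165 = 0.1259 M.
Dilution factor = 250.0/13.33 = 18.75, so [stock] = 0.1259 x 18.75 = 2.36 M.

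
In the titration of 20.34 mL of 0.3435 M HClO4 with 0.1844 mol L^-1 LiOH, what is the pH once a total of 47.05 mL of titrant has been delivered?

n(acid) = 0.3435 x 0.02034 = 0.006987 mol; n(LiOH) added = 0.1844 x 0.04705 = 0.008676 mol.
Base is in excess by 0.008676 - 0.006987 = 0.001689 mol in a total volume of 0.06739 L.
[OH^-] = 0.001689/0.06739 = 0.02507 M, so pOH = 1.60 and pH = 14.00 - 1.60 = 12.40.

12.40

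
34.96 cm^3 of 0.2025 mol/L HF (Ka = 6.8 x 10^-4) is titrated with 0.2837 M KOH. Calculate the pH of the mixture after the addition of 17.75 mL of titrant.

3.56

Initial n(HF) = 0.2025 x 0.03496 = 0.007079 mol.
n(KOH) added = 0.2837 x 0.01775 = 0.005036 mol, converting that many moles of HF to F-.
Remaining n(HF) = 0.002044 mol; n(F-) = 0.005036 mol.
By Henderson-Hasselbalch, pH = pKa + log([A^-]/[HA]) = 3.17 + log(0.005036/0.002044) = 3.17 + (+0.39) = 3.56.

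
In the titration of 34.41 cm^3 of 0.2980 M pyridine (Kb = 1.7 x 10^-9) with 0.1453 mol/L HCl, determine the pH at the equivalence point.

3.12

n(C5H5N) = 0.2980 x 0.03441 = 0.01025 mol; V(HCl) at equivalence = 0.01025/0.1453 = 0.07057 L.
At equivalence the base is fully converted to C5H5NH+; total volume = 0.1050 L, so [C5H5NH+] = 0.01025/0.1050 = 0.09768 M.
Ka(C5H5NH+) = Kw/Kb = 1.0e-14 / 1.7 x 10^-9 = 5.88e-6.
[H^+] = sqrt(Ka x [C5H5NH+]) = sqrt(5.88e-6 x 0.09768) = 0.000758 M.
pH = -log(0.000758) = 3.12.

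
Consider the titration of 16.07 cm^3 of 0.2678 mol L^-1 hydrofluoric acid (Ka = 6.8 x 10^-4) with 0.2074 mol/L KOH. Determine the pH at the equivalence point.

8.12

n(HF) = 0.2678 x 0.01607 = 0.004304 mol; V(KOH) at equivalence = 0.004304/0.2074 = 0.02075 L.
At equivalence all the acid is converted to F-; total volume = 0.01607 + 0.02075 = 0.03682 L, so [F-] = 0.004304/0.03682 = 0.1169 M.
Kb = Kw/Ka = 1.0e-14 / 6.8 x 10^-4 = 1.47e-11.
[OH^-] = sqrt(Kb x [F-]) = sqrt(1.47e-11 x 0.1169) = 1.31e-6 M.
pOH = 5.88, so pH = 14.00 - 5.88 = 8.12.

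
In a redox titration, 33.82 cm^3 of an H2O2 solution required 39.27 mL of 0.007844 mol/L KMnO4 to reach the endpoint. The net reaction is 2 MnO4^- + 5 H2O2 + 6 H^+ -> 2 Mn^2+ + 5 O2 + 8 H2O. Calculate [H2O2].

n(KMnO4) = 0.007844 x 0.03927 = 0.0003080 mol.
From the balanced equation, 2 mol KMnO4 reacts with 5 mol H2O2, so n(H2O2) = 0.0003080 x 5/2 = 0.0007701 mol.
[H2O2] = 0.0007701 / 0.03382 L = 0.0228 M.

0.0228 M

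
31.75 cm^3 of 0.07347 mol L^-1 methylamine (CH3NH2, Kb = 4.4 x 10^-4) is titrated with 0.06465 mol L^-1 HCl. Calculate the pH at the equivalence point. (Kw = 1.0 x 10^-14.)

n(CH3NH2) = 0.07347 x 0.03175 = 0.002333 mol; V(HCl) at equivalence = 0.002333/0.06465 = 0.03608 L.
At equivalence the base is fully converted to CH3NH3+; total volume = 0.06783 L, so [CH3NH3+] = 0.002333/0.06783 = 0.03439 M.
Ka(CH3NH3+) = Kw/Kb = 1.0e-14 / 4.4 x 10^-4 = 2.27e-11.
[H^+] = sqrt(Ka x [CH3NH3+]) = sqrt(2.27e-11 x 0.03439) = 8.84e-7 M.
pH = -log(8.84e-7) = 6.05.

6.05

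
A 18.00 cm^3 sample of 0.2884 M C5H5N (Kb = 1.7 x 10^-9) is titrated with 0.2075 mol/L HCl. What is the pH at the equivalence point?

n(C5H5N) = 0.2884 x 0.01800 = 0.005191 mol; V(HCl) at equivalence = 0.005191/0.2075 = 0.02502 L.
At equivalence the base is fully converted to C5H5NH+; total volume = 0.04302 L, so [C5H5NH+] = 0.005191/0.04302 = 0.1207 M.
Ka(C5H5NH+) = Kw/Kb = 1.0e-14 / 1.7 x 10^-9 = 5.88e-6.
[H^+] = sqrt(Ka x [C5H5NH+]) = sqrt(5.88e-6 x 0.1207) = 0.000843 M.
pH = -log(0.000843) = 3.07.

3.07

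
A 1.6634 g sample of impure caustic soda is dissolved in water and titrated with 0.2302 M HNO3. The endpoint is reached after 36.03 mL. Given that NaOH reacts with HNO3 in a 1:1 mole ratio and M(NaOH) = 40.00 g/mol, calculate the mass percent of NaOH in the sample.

n(HNO3) = 0.2302 x 0.03603 = 0.008294 mol.
n(NaOH) = 0.008294 / 1 = 0.008294 mol.
mass of NaOH = 0.008294 x 40.00 = 0.3318 g.
% purity = 0.3318 / 1.6634 x 100 = 19.9%.

19.9%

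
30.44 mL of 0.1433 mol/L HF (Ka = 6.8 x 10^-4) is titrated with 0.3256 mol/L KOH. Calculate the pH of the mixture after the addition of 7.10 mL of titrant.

3.22

Initial n(HF) = 0.1433 x 0.03044 = 0.004362 mol.
n(KOH) added = 0.3256 x 0.007100 = 0.002312 mol, converting that many moles of HF to F-.
Remaining n(HF) = 0.002050 mol; n(F-) = 0.002312 mol.
By Henderson-Hasselbalch, pH = pKa + log([A^-]/[HA]) = 3.17 + log(0.002312/0.002050) = 3.17 + (+0.05) = 3.22.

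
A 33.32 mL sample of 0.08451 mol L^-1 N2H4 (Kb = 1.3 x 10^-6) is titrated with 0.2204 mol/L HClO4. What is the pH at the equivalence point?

n(N2H4) = 0.08451 x 0.03332 = 0.002816 mol; V(HClO4) at equivalence = 0.002816/0.2204 = 0.01278 L.
At equivalence the base is fully converted to N2H5+; total volume = 0.04610 L, so [N2H5+] = 0.002816/0.04610 = 0.06109 M.
Ka(N2H5+) = Kw/Kb = 1.0e-14 / 1.3 x 10^-6 = 7.69e-9.
[H^+] = sqrt(Ka x [N2H5+]) = sqrt(7.69e-9 x 0.06109) = 2.17e-5 M.
pH = -log(2.17e-5) = 4.66.

4.66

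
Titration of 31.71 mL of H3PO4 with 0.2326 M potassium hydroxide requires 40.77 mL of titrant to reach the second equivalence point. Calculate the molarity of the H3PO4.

0.150 M

n(KOH) = 0.2326 x 0.04077 = 0.009483 mol.
At the second equivalence point, 2 mol OH^- react per mol H3PO4, so n(H3PO4) = 0.009483 / 2 = 0.004742 mol.
[H3PO4] = 0.004742 / 0.03171 L = 0.150 M.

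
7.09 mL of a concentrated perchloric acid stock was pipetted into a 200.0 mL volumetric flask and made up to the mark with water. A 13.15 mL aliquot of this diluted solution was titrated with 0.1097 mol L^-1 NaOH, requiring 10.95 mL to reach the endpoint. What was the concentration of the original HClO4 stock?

n(NaOH) = 0.1097 x 0.01095 = 0.001201 mol.
n(HClO4) in the aliquot = 0.001201 mol.
[diluted HClO4] = 0.001201 / 0.01315 = 0.09135 M.
Dilution factor = 200.0/7.090 = 28.21, so [stock] = 0.09135 x 28.21 = 2.58 M.

2.58 M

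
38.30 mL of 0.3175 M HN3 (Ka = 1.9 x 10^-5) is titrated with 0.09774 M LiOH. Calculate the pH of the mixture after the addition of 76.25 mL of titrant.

Initial n(HN3) = 0.3175 x 0.03830 = 0.01216 mol.
n(LiOH) added = 0.09774 x 0.07625 = 0.007453 mol, converting that many moles of HN3 to N3-.
Remaining n(HN3) = 0.004708 mol; n(N3-) = 0.007453 mol.
By Henderson-Hasselbalch, pH = pKa + log([A^-]/[HA]) = 4.72 + log(0.007453/0.004708) = 4.72 + (+0.20) = 4.92.

4.92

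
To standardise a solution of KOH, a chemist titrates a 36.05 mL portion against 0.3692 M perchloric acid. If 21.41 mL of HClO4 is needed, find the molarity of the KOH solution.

n(HClO4) delivered = 0.3692 x 0.02141 = 0.007905 mol.
For a 1:1 reaction, n(KOH) = 0.007905 mol.
[KOH] = 0.007905 mol / 0.03605 L = 0.219 M.

0.219 M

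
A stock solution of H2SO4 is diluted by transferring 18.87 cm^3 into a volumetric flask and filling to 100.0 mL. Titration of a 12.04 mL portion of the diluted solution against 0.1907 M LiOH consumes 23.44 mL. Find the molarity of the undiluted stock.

0.984 M

n(LiOH) = 0.1907 x 0.02344 = 0.004470 mol.
n(H2SO4) in the aliquot = 0.004470 x 1/2 = 0.002235 mol.
[diluted H2SO4] = 0.002235 / 0.01204 = 0.1856 M.
Dilution factor = 100.0/18.87 = 5.299, so [stock] = 0.1856 x 5.299 = 0.984 M.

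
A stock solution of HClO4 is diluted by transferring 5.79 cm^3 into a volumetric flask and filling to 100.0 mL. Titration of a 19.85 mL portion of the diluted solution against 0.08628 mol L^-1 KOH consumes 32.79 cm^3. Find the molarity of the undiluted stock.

n(KOH) = 0.08628 x 0.03279 = 0.002829 mol.
n(HClO4) in the aliquot = 0.002829 mol.
[diluted HClO4] = 0.002829 / 0.01985 = 0.1425 M.
Dilution factor = 100.0/5.790 = 17.27, so [stock] = 0.1425 x 17.27 = 2.46 M.

2.46 M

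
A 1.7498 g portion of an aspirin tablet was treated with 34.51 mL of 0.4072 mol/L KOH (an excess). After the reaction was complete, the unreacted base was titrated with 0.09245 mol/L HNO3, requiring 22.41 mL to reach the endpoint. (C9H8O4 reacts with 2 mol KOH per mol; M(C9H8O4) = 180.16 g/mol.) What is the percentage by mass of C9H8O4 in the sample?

Total n(KOH) added = 0.4072 x 0.03451 = 0.01405 mol.
n(HNO3) used = 0.09245 x 0.02241 = 0.002072 mol, which equals the excess n(KOH).
So n(KOH) consumed by the sample = 0.01405 - 0.002072 = 0.01198 mol.
n(C9H8O4) = 0.01198 / 2 = 0.005990 mol.
mass C9H8O4 = 0.005990 x 180.16 = 1.079 g, so %C9H8O4 = 1.079/1.7498 x 100 = 61.7%.

61.7%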